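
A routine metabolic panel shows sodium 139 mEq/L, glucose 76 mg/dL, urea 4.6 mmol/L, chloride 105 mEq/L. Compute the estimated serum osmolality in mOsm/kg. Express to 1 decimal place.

Calculated osmolality = 2·Na + glucose/18 + urea
= 2·139 + 76/18 + 4.6
= 278 + 4.22 + 4.60
= 286.82 mOsm/kg

286.8 mOsm/kg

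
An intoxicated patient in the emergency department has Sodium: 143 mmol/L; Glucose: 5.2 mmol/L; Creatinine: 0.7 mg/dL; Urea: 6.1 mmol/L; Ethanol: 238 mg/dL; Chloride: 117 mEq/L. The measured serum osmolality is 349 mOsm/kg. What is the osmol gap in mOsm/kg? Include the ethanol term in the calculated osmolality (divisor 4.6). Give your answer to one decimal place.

0.0 mOsm/kg

Calculated osmolality = 2·Na + glucose + urea + ethanol/4.6
= 2·143 + 5.2 + 6.1 + 238/4.6
= 286 + 5.20 + 6.10 + 51.74
= 349.04 mOsm/kg ≈ 349.0 mOsm/kg
Osmolar gap = measured − calculated = 349 − 349.0 = 0.0 mOsm/kg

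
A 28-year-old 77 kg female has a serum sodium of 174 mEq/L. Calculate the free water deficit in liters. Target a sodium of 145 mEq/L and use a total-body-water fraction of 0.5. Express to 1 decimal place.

TBW = 0.5 · 77 = 38.5 L
Free water deficit = TBW · (Na/145 − 1)
= 38.5 · (174/145 − 1)
= 38.5 · 0.2
= 7.7 L

7.7 L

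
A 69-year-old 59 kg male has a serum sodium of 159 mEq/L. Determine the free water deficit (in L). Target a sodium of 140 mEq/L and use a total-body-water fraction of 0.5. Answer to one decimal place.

TBW = 0.5 · 59 = 29.5 L
Free water deficit = TBW · (Na/140 − 1)
= 29.5 · (159/140 − 1)
= 29.5 · 0.1357
= 4 L

4.0 L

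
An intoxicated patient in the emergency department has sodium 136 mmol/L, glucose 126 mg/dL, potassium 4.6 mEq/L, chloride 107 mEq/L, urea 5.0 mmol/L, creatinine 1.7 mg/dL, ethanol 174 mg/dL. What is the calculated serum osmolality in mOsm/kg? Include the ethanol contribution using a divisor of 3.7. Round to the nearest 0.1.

Calculated osmolality = 2·Na + glucose/18 + urea + ethanol/3.7
= 2·136 + 126/18 + 5 + 174/3.7
= 272 + 7 + 5 + 47.03
= 331.03 mOsm/kg

331.0 mOsm/kg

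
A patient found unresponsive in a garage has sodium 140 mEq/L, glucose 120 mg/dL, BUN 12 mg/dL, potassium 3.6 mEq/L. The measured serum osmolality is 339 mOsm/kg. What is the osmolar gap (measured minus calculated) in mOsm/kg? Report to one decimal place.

48.0 mOsm/kg

Calculated osmolality = 2·Na + glucose/18 + BUN/2.8
= 2·140 + 120/18 + 12/2.8
= 280 + 6.67 + 4.29
= 290.96 mOsm/kg ≈ 291.0 mOsm/kg
Osmolar gap = measured − calculated = 339 − 291.0 = 48.0 mOsm/kg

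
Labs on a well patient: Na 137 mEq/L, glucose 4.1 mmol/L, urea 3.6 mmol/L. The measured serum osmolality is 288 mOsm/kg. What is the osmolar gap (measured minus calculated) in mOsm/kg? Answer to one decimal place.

Calculated osmolality = 2·Na + glucose + urea
= 2·137 + 4.1 + 3.6
= 274 + 4.10 + 3.60
= 281.7 mOsm/kg ≈ 281.7 mOsm/kg
Osmolar gap = measured − calculated = 288 − 281.7 = 6.3 mOsm/kg

6.3 mOsm/kg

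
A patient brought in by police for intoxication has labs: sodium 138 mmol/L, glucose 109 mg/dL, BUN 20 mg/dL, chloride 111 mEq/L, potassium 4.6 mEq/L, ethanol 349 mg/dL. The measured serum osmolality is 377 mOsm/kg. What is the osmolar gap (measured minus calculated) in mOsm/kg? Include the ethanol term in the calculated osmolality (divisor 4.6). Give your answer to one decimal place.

11.9 mOsm/kg

Calculated osmolality = 2·Na + glucose/18 + BUN/2.8 + ethanol/4.6
= 2·138 + 109/18 + 20/2.8 + 349/4.6
= 276 + 6.06 + 7.14 + 75.87
= 365.07 mOsm/kg ≈ 365.1 mOsm/kg
Osmolar gap = measured − calculated = 377 − 365.1 = 11.9 mOsm/kg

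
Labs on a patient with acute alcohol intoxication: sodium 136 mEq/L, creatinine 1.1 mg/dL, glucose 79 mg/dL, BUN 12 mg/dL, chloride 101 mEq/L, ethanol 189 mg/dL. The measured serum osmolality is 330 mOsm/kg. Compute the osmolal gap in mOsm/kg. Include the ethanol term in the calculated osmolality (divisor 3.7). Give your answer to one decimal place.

-1.8 mOsm/kg

Calculated osmolality = 2·Na + glucose/18 + BUN/2.8 + ethanol/3.7
= 2·136 + 79/18 + 12/2.8 + 189/3.7
= 272 + 4.39 + 4.29 + 51.08
= 331.76 mOsm/kg ≈ 331.8 mOsm/kg
Osmolar gap = measured − calculated = 330 − 331.8 = -1.8 mOsm/kg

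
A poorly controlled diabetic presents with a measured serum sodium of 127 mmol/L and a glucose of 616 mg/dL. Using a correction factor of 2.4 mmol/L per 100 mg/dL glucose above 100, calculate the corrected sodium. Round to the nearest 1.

Corrected Na = measured Na + 2.4 · (glucose − 100)/100
= 127 + 2.4 · (616 − 100)/100
= 127 + 12.4
= 139.4 mmol/L

139 mmol/L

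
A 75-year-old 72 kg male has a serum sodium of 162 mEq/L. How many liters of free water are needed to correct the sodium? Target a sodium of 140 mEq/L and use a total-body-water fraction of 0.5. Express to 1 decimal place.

5.7 L

TBW = 0.5 · 72 = 36 L
Free water deficit = TBW · (Na/140 − 1)
= 36 · (162/140 − 1)
= 36 · 0.1571
= 5.66 L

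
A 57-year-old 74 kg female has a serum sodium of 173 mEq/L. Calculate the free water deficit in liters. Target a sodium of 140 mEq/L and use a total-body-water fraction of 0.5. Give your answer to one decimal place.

8.7 L

TBW = 0.5 · 74 = 37 L
Free water deficit = TBW · (Na/140 − 1)
= 37 · (173/140 − 1)
= 37 · 0.2357
= 8.72 L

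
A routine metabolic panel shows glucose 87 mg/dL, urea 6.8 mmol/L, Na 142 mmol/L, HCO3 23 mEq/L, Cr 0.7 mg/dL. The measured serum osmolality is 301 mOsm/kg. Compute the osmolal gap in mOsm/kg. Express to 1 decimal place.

Calculated osmolality = 2·Na + glucose/18 + urea
= 2·142 + 87/18 + 6.8
= 284 + 4.83 + 6.80
= 295.63 mOsm/kg ≈ 295.6 mOsm/kg
Osmolar gap = measured − calculated = 301 − 295.6 = 5.4 mOsm/kg

5.4 mOsm/kg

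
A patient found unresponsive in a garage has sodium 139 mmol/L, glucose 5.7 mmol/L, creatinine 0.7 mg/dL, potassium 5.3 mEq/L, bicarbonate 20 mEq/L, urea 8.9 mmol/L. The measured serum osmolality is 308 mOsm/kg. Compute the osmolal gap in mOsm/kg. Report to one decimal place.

15.4 mOsm/kg

Calculated osmolality = 2·Na + glucose + urea
= 2·139 + 5.7 + 8.9
= 278 + 5.70 + 8.90
= 292.6 mOsm/kg ≈ 292.6 mOsm/kg
Osmolar gap = measured − calculated = 308 − 292.6 = 15.4 mOsm/kg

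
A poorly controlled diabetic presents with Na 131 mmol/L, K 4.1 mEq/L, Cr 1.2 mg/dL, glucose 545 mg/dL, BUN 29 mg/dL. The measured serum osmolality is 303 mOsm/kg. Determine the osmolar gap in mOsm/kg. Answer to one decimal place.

0.4 mOsm/kg

Calculated osmolality = 2·Na + glucose/18 + BUN/2.8
= 2·131 + 545/18 + 29/2.8
= 262 + 30.28 + 10.36
= 302.64 mOsm/kg ≈ 302.6 mOsm/kg
Osmolar gap = measured − calculated = 303 − 302.6 = 0.4 mOsm/kg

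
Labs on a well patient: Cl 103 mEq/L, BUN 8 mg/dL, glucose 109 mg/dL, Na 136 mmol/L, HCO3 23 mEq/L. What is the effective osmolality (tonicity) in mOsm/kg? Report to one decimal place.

Effective osmolality excludes urea (freely permeant across cell membranes):
2·Na + glucose/18
= 2·136 + 109/18
= 272 + 6.06
= 278.06 mOsm/kg

278.1 mOsm/kg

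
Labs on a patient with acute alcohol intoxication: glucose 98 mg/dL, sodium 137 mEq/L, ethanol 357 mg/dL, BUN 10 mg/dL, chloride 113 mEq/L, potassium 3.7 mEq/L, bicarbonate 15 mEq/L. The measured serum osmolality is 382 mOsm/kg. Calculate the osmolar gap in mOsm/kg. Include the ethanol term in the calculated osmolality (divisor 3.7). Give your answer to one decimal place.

2.5 mOsm/kg

Calculated osmolality = 2·Na + glucose/18 + BUN/2.8 + ethanol/3.7
= 2·137 + 98/18 + 10/2.8 + 357/3.7
= 274 + 5.44 + 3.57 + 96.49
= 379.5 mOsm/kg ≈ 379.5 mOsm/kg
Osmolar gap = measured − calculated = 382 − 379.5 = 2.5 mOsm/kg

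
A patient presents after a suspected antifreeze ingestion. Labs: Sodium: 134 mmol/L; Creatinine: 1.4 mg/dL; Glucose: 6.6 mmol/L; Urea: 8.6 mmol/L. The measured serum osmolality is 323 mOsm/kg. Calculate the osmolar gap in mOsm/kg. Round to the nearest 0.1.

Calculated osmolality = 2·Na + glucose + urea
= 2·134 + 6.6 + 8.6
= 268 + 6.60 + 8.60
= 283.2 mOsm/kg ≈ 283.2 mOsm/kg
Osmolar gap = measured − calculated = 323 − 283.2 = 39.8 mOsm/kg

39.8 mOsm/kg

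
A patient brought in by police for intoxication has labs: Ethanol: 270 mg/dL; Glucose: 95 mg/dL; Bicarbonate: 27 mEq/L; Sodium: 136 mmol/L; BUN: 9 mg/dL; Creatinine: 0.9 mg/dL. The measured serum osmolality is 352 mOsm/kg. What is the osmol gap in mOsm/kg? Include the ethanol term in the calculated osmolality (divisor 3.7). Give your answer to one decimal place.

-1.5 mOsm/kg

Calculated osmolality = 2·Na + glucose/18 + BUN/2.8 + ethanol/3.7
= 2·136 + 95/18 + 9/2.8 + 270/3.7
= 272 + 5.28 + 3.21 + 72.97
= 353.46 mOsm/kg ≈ 353.5 mOsm/kg
Osmolar gap = measured − calculated = 352 − 353.5 = -1.5 mOsm/kg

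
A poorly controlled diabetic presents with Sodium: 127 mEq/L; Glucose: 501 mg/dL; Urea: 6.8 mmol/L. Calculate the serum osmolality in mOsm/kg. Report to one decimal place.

288.6 mOsm/kg

Calculated osmolality = 2·Na + glucose/18 + urea
= 2·127 + 501/18 + 6.8
= 254 + 27.83 + 6.80
= 288.63 mOsm/kg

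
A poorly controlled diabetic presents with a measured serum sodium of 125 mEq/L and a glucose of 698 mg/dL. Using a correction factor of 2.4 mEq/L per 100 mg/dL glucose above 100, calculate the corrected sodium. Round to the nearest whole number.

Corrected Na = measured Na + 2.4 · (glucose − 100)/100
= 125 + 2.4 · (698 − 100)/100
= 125 + 14.4
= 139.4 mEq/L

139 mEq/L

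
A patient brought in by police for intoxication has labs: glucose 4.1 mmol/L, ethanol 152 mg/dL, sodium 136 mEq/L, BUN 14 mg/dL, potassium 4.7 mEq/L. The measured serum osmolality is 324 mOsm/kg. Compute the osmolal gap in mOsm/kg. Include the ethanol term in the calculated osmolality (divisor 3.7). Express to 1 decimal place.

Calculated osmolality = 2·Na + glucose + BUN/2.8 + ethanol/3.7
= 2·136 + 4.1 + 14/2.8 + 152/3.7
= 272 + 4.10 + 5 + 41.08
= 322.18 mOsm/kg ≈ 322.2 mOsm/kg
Osmolar gap = measured − calculated = 324 − 322.2 = 1.8 mOsm/kg

1.8 mOsm/kg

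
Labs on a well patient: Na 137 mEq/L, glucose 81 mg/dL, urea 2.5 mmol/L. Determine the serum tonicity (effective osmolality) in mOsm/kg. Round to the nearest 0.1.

278.5 mOsm/kg

Effective osmolality excludes urea (freely permeant across cell membranes):
2·Na + glucose/18
= 2·137 + 81/18
= 274 + 4.5
= 278.5 mOsm/kg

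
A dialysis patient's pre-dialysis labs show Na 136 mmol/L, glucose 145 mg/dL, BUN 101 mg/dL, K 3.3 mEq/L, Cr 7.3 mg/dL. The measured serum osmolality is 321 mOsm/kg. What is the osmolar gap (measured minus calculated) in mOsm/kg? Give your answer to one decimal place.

4.9 mOsm/kg

Calculated osmolality = 2·Na + glucose/18 + BUN/2.8
= 2·136 + 145/18 + 101/2.8
= 272 + 8.06 + 36.07
= 316.13 mOsm/kg ≈ 316.1 mOsm/kg
Osmolar gap = measured − calculated = 321 − 316.1 = 4.9 mOsm/kg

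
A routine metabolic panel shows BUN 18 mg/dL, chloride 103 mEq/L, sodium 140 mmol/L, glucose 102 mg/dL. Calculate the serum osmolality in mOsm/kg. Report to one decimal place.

Calculated osmolality = 2·Na + glucose/18 + BUN/2.8
= 2·140 + 102/18 + 18/2.8
= 280 + 5.67 + 6.43
= 292.1 mOsm/kg

292.1 mOsm/kg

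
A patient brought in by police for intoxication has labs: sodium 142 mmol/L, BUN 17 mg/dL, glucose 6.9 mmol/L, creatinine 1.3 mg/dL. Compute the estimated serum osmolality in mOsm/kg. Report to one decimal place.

297.0 mOsm/kg

Calculated osmolality = 2·Na + glucose + BUN/2.8
= 2·142 + 6.9 + 17/2.8
= 284 + 6.90 + 6.07
= 296.97 mOsm/kg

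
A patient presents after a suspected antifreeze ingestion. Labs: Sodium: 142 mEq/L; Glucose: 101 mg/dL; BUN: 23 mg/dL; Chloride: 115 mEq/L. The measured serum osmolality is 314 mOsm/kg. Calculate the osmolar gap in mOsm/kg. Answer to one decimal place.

Calculated osmolality = 2·Na + glucose/18 + BUN/2.8
= 2·142 + 101/18 + 23/2.8
= 284 + 5.61 + 8.21
= 297.82 mOsm/kg ≈ 297.8 mOsm/kg
Osmolar gap = measured − calculated = 314 − 297.8 = 16.2 mOsm/kg

16.2 mOsm/kg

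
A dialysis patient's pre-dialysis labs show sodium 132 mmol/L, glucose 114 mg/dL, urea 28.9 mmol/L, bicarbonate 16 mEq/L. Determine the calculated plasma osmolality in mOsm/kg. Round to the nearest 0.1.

Calculated osmolality = 2·Na + glucose/18 + urea
= 2·132 + 114/18 + 28.9
= 264 + 6.33 + 28.90
= 299.23 mOsm/kg

299.2 mOsm/kg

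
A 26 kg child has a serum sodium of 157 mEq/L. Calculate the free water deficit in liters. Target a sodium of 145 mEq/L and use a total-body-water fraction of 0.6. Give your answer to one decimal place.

1.3 L

TBW = 0.6 · 26 = 15.6 L
Free water deficit = TBW · (Na/145 − 1)
= 15.6 · (157/145 − 1)
= 15.6 · 0.0828
= 1.29 L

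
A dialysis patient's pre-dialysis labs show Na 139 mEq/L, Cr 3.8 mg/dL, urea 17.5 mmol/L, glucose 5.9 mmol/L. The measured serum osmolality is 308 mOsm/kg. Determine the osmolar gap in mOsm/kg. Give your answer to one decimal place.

Calculated osmolality = 2·Na + glucose + urea
= 2·139 + 5.9 + 17.5
= 278 + 5.90 + 17.50
= 301.4 mOsm/kg ≈ 301.4 mOsm/kg
Osmolar gap = measured − calculated = 308 − 301.4 = 6.6 mOsm/kg

6.6 mOsm/kg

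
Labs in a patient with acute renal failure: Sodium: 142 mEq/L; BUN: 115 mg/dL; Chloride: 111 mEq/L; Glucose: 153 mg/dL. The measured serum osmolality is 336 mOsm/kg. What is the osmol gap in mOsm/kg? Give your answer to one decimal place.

2.4 mOsm/kg

Calculated osmolality = 2·Na + glucose/18 + BUN/2.8
= 2·142 + 153/18 + 115/2.8
= 284 + 8.50 + 41.07
= 333.57 mOsm/kg ≈ 333.6 mOsm/kg
Osmolar gap = measured − calculated = 336 − 333.6 = 2.4 mOsm/kg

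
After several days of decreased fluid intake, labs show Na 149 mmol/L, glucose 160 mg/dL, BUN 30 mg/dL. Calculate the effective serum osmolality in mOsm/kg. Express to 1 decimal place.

Effective osmolality excludes urea (freely permeant across cell membranes):
2·Na + glucose/18
= 2·149 + 160/18
= 298 + 8.89
= 306.89 mOsm/kg

306.9 mOsm/kg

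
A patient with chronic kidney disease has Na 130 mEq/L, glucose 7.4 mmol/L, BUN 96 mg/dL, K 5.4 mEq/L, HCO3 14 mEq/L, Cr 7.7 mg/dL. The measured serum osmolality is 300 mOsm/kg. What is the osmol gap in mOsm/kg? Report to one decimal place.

Calculated osmolality = 2·Na + glucose + BUN/2.8
= 2·130 + 7.4 + 96/2.8
= 260 + 7.40 + 34.29
= 301.69 mOsm/kg ≈ 301.7 mOsm/kg
Osmolar gap = measured − calculated = 300 − 301.7 = -1.7 mOsm/kg

-1.7 mOsm/kg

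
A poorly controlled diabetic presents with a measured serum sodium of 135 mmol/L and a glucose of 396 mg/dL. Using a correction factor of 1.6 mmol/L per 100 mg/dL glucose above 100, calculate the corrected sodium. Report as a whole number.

140 mmol/L

Corrected Na = measured Na + 1.6 · (glucose − 100)/100
= 135 + 1.6 · (396 − 100)/100
= 135 + 4.7
= 139.7 mmol/L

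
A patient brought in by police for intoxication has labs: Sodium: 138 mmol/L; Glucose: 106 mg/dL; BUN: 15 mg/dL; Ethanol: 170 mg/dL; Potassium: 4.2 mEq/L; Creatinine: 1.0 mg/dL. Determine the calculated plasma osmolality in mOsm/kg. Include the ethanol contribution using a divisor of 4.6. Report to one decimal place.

Calculated osmolality = 2·Na + glucose/18 + BUN/2.8 + ethanol/4.6
= 2·138 + 106/18 + 15/2.8 + 170/4.6
= 276 + 5.89 + 5.36 + 36.96
= 324.21 mOsm/kg

324.2 mOsm/kg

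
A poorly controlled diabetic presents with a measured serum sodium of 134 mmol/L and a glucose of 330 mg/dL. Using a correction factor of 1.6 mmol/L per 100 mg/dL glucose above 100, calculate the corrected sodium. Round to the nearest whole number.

Corrected Na = measured Na + 1.6 · (glucose − 100)/100
= 134 + 1.6 · (330 − 100)/100
= 134 + 3.7
= 137.7 mmol/L

138 mmol/L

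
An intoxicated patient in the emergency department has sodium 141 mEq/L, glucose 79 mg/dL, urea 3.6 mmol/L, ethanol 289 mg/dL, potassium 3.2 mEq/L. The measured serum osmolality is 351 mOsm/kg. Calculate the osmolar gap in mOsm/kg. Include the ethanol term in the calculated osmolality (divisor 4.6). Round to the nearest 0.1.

-1.8 mOsm/kg

Calculated osmolality = 2·Na + glucose/18 + urea + ethanol/4.6
= 2·141 + 79/18 + 3.6 + 289/4.6
= 282 + 4.39 + 3.60 + 62.83
= 352.82 mOsm/kg ≈ 352.8 mOsm/kg
Osmolar gap = measured − calculated = 351 − 352.8 = -1.8 mOsm/kg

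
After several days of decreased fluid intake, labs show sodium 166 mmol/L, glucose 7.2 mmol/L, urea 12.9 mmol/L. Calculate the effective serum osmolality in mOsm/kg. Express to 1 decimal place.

Effective osmolality excludes urea (freely permeant across cell membranes):
2·Na + glucose
= 2·166 + 7.2
= 332 + 7.2
= 339.2 mOsm/kg

339.2 mOsm/kg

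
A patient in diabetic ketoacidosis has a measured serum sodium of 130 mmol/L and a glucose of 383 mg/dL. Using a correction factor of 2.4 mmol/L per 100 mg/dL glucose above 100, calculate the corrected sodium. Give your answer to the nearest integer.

Corrected Na = measured Na + 2.4 · (glucose − 100)/100
= 130 + 2.4 · (383 − 100)/100
= 130 + 6.8
= 136.8 mmol/L

137 mmol/L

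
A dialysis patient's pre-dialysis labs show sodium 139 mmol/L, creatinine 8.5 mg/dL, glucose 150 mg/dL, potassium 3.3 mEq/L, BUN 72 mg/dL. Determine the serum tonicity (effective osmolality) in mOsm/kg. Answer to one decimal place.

286.3 mOsm/kg

Effective osmolality excludes urea (freely permeant across cell membranes):
2·Na + glucose/18
= 2·139 + 150/18
= 278 + 8.33
= 286.33 mOsm/kg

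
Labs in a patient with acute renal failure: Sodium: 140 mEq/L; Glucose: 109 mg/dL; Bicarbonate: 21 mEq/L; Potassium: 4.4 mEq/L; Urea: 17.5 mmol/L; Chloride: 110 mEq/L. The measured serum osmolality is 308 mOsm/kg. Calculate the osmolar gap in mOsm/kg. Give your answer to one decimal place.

4.4 mOsm/kg

Calculated osmolality = 2·Na + glucose/18 + urea
= 2·140 + 109/18 + 17.5
= 280 + 6.06 + 17.50
= 303.56 mOsm/kg ≈ 303.6 mOsm/kg
Osmolar gap = measured − calculated = 308 − 303.6 = 4.4 mOsm/kg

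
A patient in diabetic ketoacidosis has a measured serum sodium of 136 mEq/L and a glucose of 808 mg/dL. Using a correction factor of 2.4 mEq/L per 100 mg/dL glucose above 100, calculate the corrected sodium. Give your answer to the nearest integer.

Corrected Na = measured Na + 2.4 · (glucose − 100)/100
= 136 + 2.4 · (808 − 100)/100
= 136 + 17
= 153 mEq/L

153 mEq/L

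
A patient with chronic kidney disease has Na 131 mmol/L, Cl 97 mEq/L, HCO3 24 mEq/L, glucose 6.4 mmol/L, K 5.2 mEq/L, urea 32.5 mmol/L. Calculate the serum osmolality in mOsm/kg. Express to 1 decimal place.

Calculated osmolality = 2·Na + glucose + urea
= 2·131 + 6.4 + 32.5
= 262 + 6.40 + 32.50
= 300.9 mOsm/kg

300.9 mOsm/kg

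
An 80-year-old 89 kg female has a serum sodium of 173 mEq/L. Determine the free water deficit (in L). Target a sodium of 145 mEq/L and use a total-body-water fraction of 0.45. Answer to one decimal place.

TBW = 0.45 · 89 = 40.05 L
Free water deficit = TBW · (Na/145 − 1)
= 40.05 · (173/145 − 1)
= 40.05 · 0.1931
= 7.73 L

7.7 L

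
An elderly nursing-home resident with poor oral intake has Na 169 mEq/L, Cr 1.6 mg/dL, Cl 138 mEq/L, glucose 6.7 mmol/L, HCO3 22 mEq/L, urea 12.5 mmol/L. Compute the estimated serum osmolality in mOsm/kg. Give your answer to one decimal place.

Calculated osmolality = 2·Na + glucose + urea
= 2·169 + 6.7 + 12.5
= 338 + 6.70 + 12.50
= 357.2 mOsm/kg

357.2 mOsm/kg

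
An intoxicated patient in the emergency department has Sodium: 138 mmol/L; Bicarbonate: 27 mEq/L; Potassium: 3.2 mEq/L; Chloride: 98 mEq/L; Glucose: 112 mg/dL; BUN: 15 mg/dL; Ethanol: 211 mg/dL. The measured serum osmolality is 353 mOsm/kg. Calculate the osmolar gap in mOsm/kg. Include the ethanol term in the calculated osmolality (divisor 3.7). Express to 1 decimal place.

8.4 mOsm/kg

Calculated osmolality = 2·Na + glucose/18 + BUN/2.8 + ethanol/3.7
= 2·138 + 112/18 + 15/2.8 + 211/3.7
= 276 + 6.22 + 5.36 + 57.03
= 344.61 mOsm/kg ≈ 344.6 mOsm/kg
Osmolar gap = measured − calculated = 353 − 344.6 = 8.4 mOsm/kg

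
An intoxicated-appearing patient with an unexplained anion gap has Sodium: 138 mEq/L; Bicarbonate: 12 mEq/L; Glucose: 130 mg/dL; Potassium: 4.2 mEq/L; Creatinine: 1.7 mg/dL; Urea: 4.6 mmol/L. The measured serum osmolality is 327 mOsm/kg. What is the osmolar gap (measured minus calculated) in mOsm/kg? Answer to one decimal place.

39.2 mOsm/kg

Calculated osmolality = 2·Na + glucose/18 + urea
= 2·138 + 130/18 + 4.6
= 276 + 7.22 + 4.60
= 287.82 mOsm/kg ≈ 287.8 mOsm/kg
Osmolar gap = measured − calculated = 327 − 287.8 = 39.2 mOsm/kg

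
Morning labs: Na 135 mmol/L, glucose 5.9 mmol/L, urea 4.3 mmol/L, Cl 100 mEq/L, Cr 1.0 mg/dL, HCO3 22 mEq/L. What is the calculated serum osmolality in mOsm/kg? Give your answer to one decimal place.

280.2 mOsm/kg

Calculated osmolality = 2·Na + glucose + urea
= 2·135 + 5.9 + 4.3
= 270 + 5.90 + 4.30
= 280.2 mOsm/kg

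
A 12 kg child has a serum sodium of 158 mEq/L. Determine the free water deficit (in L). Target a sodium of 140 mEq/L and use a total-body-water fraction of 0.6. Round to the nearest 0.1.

0.9 L

TBW = 0.6 · 12 = 7.2 L
Free water deficit = TBW · (Na/140 − 1)
= 7.2 · (158/140 − 1)
= 7.2 · 0.1286
= 0.93 L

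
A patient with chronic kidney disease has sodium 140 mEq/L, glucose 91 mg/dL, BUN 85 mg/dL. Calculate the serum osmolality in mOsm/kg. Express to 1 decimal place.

Calculated osmolality = 2·Na + glucose/18 + BUN/2.8
= 2·140 + 91/18 + 85/2.8
= 280 + 5.06 + 30.36
= 315.42 mOsm/kg

315.4 mOsm/kg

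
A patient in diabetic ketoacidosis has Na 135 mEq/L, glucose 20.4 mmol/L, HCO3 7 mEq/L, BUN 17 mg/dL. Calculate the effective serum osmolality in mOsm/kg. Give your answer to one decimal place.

Effective osmolality excludes urea (freely permeant across cell membranes):
2·Na + glucose
= 2·135 + 20.4
= 270 + 20.4
= 290.4 mOsm/kg

290.4 mOsm/kg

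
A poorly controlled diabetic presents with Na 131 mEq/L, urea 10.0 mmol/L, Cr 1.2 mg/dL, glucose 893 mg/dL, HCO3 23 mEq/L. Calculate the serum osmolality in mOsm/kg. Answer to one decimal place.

321.6 mOsm/kg

Calculated osmolality = 2·Na + glucose/18 + urea
= 2·131 + 893/18 + 10
= 262 + 49.61 + 10
= 321.61 mOsm/kg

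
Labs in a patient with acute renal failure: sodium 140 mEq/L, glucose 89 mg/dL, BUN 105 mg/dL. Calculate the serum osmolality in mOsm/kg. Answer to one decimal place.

322.4 mOsm/kg

Calculated osmolality = 2·Na + glucose/18 + BUN/2.8
= 2·140 + 89/18 + 105/2.8
= 280 + 4.94 + 37.50
= 322.44 mOsm/kg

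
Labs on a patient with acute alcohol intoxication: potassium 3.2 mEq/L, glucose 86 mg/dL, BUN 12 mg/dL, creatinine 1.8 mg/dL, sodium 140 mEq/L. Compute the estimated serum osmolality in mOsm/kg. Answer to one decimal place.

289.1 mOsm/kg

Calculated osmolality = 2·Na + glucose/18 + BUN/2.8
= 2·140 + 86/18 + 12/2.8
= 280 + 4.78 + 4.29
= 289.07 mOsm/kg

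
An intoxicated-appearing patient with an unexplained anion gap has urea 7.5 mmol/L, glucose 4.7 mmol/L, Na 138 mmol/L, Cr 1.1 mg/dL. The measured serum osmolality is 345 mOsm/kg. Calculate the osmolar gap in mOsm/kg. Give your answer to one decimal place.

56.8 mOsm/kg

Calculated osmolality = 2·Na + glucose + urea
= 2·138 + 4.7 + 7.5
= 276 + 4.70 + 7.50
= 288.2 mOsm/kg ≈ 288.2 mOsm/kg
Osmolar gap = measured − calculated = 345 − 288.2 = 56.8 mOsm/kg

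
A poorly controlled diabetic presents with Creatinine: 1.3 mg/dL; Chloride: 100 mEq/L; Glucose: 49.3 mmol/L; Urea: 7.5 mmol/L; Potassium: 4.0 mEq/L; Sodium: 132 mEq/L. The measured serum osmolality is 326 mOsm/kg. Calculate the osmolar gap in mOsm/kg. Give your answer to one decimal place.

5.2 mOsm/kg

Calculated osmolality = 2·Na + glucose + urea
= 2·132 + 49.3 + 7.5
= 264 + 49.30 + 7.50
= 320.8 mOsm/kg ≈ 320.8 mOsm/kg
Osmolar gap = measured − calculated = 326 − 320.8 = 5.2 mOsm/kg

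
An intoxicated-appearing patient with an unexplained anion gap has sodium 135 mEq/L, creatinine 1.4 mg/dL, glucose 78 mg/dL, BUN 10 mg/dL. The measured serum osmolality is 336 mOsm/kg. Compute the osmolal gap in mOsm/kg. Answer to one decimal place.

Calculated osmolality = 2·Na + glucose/18 + BUN/2.8
= 2·135 + 78/18 + 10/2.8
= 270 + 4.33 + 3.57
= 277.9 mOsm/kg ≈ 277.9 mOsm/kg
Osmolar gap = measured − calculated = 336 − 277.9 = 58.1 mOsm/kg

58.1 mOsm/kg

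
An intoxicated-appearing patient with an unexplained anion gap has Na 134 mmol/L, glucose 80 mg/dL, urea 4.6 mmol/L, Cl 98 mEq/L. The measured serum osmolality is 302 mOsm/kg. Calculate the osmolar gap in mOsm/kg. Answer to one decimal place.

Calculated osmolality = 2·Na + glucose/18 + urea
= 2·134 + 80/18 + 4.6
= 268 + 4.44 + 4.60
= 277.04 mOsm/kg ≈ 277.0 mOsm/kg
Osmolar gap = measured − calculated = 302 − 277.0 = 25.0 mOsm/kg

25.0 mOsm/kg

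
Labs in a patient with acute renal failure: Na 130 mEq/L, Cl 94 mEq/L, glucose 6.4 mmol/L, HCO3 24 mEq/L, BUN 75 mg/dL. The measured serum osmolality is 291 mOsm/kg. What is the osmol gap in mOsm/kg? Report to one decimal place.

-2.2 mOsm/kg

Calculated osmolality = 2·Na + glucose + BUN/2.8
= 2·130 + 6.4 + 75/2.8
= 260 + 6.40 + 26.79
= 293.19 mOsm/kg ≈ 293.2 mOsm/kg
Osmolar gap = measured − calculated = 291 − 293.2 = -2.2 mOsm/kg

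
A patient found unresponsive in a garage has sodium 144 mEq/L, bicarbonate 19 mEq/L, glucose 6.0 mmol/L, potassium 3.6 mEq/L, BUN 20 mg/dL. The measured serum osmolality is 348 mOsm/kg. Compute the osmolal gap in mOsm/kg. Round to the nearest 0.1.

46.9 mOsm/kg

Calculated osmolality = 2·Na + glucose + BUN/2.8
= 2·144 + 6 + 20/2.8
= 288 + 6 + 7.14
= 301.14 mOsm/kg ≈ 301.1 mOsm/kg
Osmolar gap = measured − calculated = 348 − 301.1 = 46.9 mOsm/kg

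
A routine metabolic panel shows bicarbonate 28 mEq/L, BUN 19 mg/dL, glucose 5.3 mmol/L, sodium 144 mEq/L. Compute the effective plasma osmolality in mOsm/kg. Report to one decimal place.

Effective osmolality excludes urea (freely permeant across cell membranes):
2·Na + glucose
= 2·144 + 5.3
= 288 + 5.3
= 293.3 mOsm/kg

293.3 mOsm/kg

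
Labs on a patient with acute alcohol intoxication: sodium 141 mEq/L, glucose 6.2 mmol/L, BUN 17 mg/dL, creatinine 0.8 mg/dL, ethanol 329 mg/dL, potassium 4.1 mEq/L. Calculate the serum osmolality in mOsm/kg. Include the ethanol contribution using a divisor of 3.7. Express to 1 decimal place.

383.2 mOsm/kg

Calculated osmolality = 2·Na + glucose + BUN/2.8 + ethanol/3.7
= 2·141 + 6.2 + 17/2.8 + 329/3.7
= 282 + 6.20 + 6.07 + 88.92
= 383.19 mOsm/kg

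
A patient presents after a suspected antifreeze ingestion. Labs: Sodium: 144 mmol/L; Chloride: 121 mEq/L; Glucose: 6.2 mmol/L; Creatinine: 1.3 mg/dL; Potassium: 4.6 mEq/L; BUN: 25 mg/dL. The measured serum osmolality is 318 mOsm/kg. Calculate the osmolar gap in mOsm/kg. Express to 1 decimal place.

Calculated osmolality = 2·Na + glucose + BUN/2.8
= 2·144 + 6.2 + 25/2.8
= 288 + 6.20 + 8.93
= 303.13 mOsm/kg ≈ 303.1 mOsm/kg
Osmolar gap = measured − calculated = 318 − 303.1 = 14.9 mOsm/kg

14.9 mOsm/kg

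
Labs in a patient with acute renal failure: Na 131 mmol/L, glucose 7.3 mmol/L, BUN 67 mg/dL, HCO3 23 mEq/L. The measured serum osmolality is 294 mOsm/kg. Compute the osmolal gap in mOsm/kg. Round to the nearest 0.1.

0.8 mOsm/kg

Calculated osmolality = 2·Na + glucose + BUN/2.8
= 2·131 + 7.3 + 67/2.8
= 262 + 7.30 + 23.93
= 293.23 mOsm/kg ≈ 293.2 mOsm/kg
Osmolar gap = measured − calculated = 294 − 293.2 = 0.8 mOsm/kg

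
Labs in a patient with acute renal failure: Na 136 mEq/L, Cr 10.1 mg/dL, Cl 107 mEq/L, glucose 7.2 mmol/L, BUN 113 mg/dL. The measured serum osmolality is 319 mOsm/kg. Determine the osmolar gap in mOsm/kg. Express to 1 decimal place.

Calculated osmolality = 2·Na + glucose + BUN/2.8
= 2·136 + 7.2 + 113/2.8
= 272 + 7.20 + 40.36
= 319.56 mOsm/kg ≈ 319.6 mOsm/kg
Osmolar gap = measured − calculated = 319 − 319.6 = -0.6 mOsm/kg

-0.6 mOsm/kg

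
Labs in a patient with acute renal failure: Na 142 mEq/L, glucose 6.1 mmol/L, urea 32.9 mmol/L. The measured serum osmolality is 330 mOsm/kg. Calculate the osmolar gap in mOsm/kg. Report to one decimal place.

7.0 mOsm/kg

Calculated osmolality = 2·Na + glucose + urea
= 2·142 + 6.1 + 32.9
= 284 + 6.10 + 32.90
= 323 mOsm/kg ≈ 323.0 mOsm/kg
Osmolar gap = measured − calculated = 330 − 323.0 = 7.0 mOsm/kg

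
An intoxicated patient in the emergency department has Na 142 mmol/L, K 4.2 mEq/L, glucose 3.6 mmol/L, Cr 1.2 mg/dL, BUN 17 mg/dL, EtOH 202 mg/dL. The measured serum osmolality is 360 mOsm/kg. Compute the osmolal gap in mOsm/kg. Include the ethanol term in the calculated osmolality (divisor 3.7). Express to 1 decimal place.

Calculated osmolality = 2·Na + glucose + BUN/2.8 + ethanol/3.7
= 2·142 + 3.6 + 17/2.8 + 202/3.7
= 284 + 3.60 + 6.07 + 54.59
= 348.26 mOsm/kg ≈ 348.3 mOsm/kg
Osmolar gap = measured − calculated = 360 − 348.3 = 11.7 mOsm/kg

11.7 mOsm/kg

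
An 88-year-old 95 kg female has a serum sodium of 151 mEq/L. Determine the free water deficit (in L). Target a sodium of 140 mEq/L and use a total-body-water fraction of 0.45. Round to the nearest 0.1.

3.4 L

TBW = 0.45 · 95 = 42.75 L
Free water deficit = TBW · (Na/140 − 1)
= 42.75 · (151/140 − 1)
= 42.75 · 0.0786
= 3.36 L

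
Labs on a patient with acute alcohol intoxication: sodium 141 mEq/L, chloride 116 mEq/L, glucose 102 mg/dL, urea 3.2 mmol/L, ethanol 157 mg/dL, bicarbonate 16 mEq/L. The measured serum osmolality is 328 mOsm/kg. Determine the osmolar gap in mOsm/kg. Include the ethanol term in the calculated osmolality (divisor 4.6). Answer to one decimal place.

Calculated osmolality = 2·Na + glucose/18 + urea + ethanol/4.6
= 2·141 + 102/18 + 3.2 + 157/4.6
= 282 + 5.67 + 3.20 + 34.13
= 325 mOsm/kg ≈ 325.0 mOsm/kg
Osmolar gap = measured − calculated = 328 − 325.0 = 3.0 mOsm/kg

3.0 mOsm/kg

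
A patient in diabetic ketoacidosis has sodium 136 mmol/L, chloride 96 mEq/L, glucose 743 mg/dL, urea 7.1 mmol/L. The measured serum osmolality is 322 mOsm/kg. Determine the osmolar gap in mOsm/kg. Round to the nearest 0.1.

1.6 mOsm/kg

Calculated osmolality = 2·Na + glucose/18 + urea
= 2·136 + 743/18 + 7.1
= 272 + 41.28 + 7.10
= 320.38 mOsm/kg ≈ 320.4 mOsm/kg
Osmolar gap = measured − calculated = 322 − 320.4 = 1.6 mOsm/kg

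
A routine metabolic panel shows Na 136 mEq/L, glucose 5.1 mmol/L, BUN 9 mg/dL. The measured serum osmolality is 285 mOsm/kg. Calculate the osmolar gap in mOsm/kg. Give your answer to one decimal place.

4.7 mOsm/kg

Calculated osmolality = 2·Na + glucose + BUN/2.8
= 2·136 + 5.1 + 9/2.8
= 272 + 5.10 + 3.21
= 280.31 mOsm/kg ≈ 280.3 mOsm/kg
Osmolar gap = measured − calculated = 285 − 280.3 = 4.7 mOsm/kg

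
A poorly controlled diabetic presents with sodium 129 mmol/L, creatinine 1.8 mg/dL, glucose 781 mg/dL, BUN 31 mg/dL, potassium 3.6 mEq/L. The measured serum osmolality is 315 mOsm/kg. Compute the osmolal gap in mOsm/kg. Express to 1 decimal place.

2.5 mOsm/kg

Calculated osmolality = 2·Na + glucose/18 + BUN/2.8
= 2·129 + 781/18 + 31/2.8
= 258 + 43.39 + 11.07
= 312.46 mOsm/kg ≈ 312.5 mOsm/kg
Osmolar gap = measured − calculated = 315 − 312.5 = 2.5 mOsm/kg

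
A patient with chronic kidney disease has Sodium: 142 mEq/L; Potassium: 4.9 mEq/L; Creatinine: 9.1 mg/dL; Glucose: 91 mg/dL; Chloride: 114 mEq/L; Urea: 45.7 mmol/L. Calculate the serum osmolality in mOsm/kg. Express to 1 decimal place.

Calculated osmolality = 2·Na + glucose/18 + urea
= 2·142 + 91/18 + 45.7
= 284 + 5.06 + 45.70
= 334.76 mOsm/kg

334.8 mOsm/kg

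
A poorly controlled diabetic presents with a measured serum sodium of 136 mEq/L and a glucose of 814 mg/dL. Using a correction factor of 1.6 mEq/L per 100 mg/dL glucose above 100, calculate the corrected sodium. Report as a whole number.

Corrected Na = measured Na + 1.6 · (glucose − 100)/100
= 136 + 1.6 · (814 − 100)/100
= 136 + 11.4
= 147.4 mEq/L

147 mEq/L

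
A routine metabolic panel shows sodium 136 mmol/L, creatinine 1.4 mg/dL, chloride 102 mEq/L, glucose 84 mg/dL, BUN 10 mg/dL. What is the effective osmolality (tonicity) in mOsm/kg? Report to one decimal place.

276.7 mOsm/kg

Effective osmolality excludes urea (freely permeant across cell membranes):
2·Na + glucose/18
= 2·136 + 84/18
= 272 + 4.67
= 276.67 mOsm/kg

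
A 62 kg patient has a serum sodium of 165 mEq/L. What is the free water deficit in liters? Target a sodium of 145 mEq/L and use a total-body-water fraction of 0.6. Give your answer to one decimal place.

5.1 L

TBW = 0.6 · 62 = 37.2 L
Free water deficit = TBW · (Na/145 − 1)
= 37.2 · (165/145 − 1)
= 37.2 · 0.1379
= 5.13 L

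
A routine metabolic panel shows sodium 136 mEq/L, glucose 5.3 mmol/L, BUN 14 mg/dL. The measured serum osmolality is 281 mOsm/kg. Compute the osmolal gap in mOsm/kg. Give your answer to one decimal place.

Calculated osmolality = 2·Na + glucose + BUN/2.8
= 2·136 + 5.3 + 14/2.8
= 272 + 5.30 + 5
= 282.3 mOsm/kg ≈ 282.3 mOsm/kg
Osmolar gap = measured − calculated = 281 − 282.3 = -1.3 mOsm/kg

-1.3 mOsm/kg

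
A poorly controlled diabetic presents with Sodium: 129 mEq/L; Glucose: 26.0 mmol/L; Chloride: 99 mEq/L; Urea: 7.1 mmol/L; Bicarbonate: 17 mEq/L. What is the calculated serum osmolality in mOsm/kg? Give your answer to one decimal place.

Calculated osmolality = 2·Na + glucose + urea
= 2·129 + 26 + 7.1
= 258 + 26 + 7.10
= 291.1 mOsm/kg

291.1 mOsm/kg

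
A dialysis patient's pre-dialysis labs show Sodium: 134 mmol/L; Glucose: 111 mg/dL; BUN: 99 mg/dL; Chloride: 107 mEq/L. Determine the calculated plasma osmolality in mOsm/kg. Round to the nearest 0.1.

Calculated osmolality = 2·Na + glucose/18 + BUN/2.8
= 2·134 + 111/18 + 99/2.8
= 268 + 6.17 + 35.36
= 309.53 mOsm/kg

309.5 mOsm/kg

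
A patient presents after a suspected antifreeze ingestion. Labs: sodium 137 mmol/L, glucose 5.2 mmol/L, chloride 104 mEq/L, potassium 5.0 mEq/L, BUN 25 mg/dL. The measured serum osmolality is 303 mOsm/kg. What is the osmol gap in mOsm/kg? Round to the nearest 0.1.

Calculated osmolality = 2·Na + glucose + BUN/2.8
= 2·137 + 5.2 + 25/2.8
= 274 + 5.20 + 8.93
= 288.13 mOsm/kg ≈ 288.1 mOsm/kg
Osmolar gap = measured − calculated = 303 − 288.1 = 14.9 mOsm/kg

14.9 mOsm/kg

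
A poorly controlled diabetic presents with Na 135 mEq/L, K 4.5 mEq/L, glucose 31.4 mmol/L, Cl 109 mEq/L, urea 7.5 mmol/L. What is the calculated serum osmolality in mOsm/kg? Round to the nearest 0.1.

308.9 mOsm/kg

Calculated osmolality = 2·Na + glucose + urea
= 2·135 + 31.4 + 7.5
= 270 + 31.40 + 7.50
= 308.9 mOsm/kg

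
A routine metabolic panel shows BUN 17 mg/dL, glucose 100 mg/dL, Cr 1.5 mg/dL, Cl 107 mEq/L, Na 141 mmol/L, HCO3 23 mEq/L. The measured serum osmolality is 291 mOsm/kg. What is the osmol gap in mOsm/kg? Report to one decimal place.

Calculated osmolality = 2·Na + glucose/18 + BUN/2.8
= 2·141 + 100/18 + 17/2.8
= 282 + 5.56 + 6.07
= 293.63 mOsm/kg ≈ 293.6 mOsm/kg
Osmolar gap = measured − calculated = 291 − 293.6 = -2.6 mOsm/kg

-2.6 mOsm/kg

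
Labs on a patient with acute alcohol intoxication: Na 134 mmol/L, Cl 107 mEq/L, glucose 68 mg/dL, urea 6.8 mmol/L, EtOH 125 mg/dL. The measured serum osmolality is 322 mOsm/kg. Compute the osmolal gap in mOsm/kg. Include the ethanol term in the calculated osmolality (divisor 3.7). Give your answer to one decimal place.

Calculated osmolality = 2·Na + glucose/18 + urea + ethanol/3.7
= 2·134 + 68/18 + 6.8 + 125/3.7
= 268 + 3.78 + 6.80 + 33.78
= 312.36 mOsm/kg ≈ 312.4 mOsm/kg
Osmolar gap = measured − calculated = 322 − 312.4 = 9.6 mOsm/kg

9.6 mOsm/kg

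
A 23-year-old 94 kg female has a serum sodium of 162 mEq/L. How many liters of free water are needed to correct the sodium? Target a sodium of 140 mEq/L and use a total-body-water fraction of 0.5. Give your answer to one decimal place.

TBW = 0.5 · 94 = 47 L
Free water deficit = TBW · (Na/140 − 1)
= 47 · (162/140 − 1)
= 47 · 0.1571
= 7.38 L

7.4 L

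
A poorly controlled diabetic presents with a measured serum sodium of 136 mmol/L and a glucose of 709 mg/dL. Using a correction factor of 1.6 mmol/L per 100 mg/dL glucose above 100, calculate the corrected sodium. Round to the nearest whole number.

146 mmol/L

Corrected Na = measured Na + 1.6 · (glucose − 100)/100
= 136 + 1.6 · (709 − 100)/100
= 136 + 9.7
= 145.7 mmol/L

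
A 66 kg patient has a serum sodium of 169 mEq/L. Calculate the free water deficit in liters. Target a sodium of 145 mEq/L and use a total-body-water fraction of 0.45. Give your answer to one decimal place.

TBW = 0.45 · 66 = 29.7 L
Free water deficit = TBW · (Na/145 − 1)
= 29.7 · (169/145 − 1)
= 29.7 · 0.1655
= 4.92 L

4.9 L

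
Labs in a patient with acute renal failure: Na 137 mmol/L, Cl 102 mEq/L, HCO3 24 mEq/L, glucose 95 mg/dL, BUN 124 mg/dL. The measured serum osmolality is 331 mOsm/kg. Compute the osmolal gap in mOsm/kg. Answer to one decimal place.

Calculated osmolality = 2·Na + glucose/18 + BUN/2.8
= 2·137 + 95/18 + 124/2.8
= 274 + 5.28 + 44.29
= 323.57 mOsm/kg ≈ 323.6 mOsm/kg
Osmolar gap = measured − calculated = 331 − 323.6 = 7.4 mOsm/kg

7.4 mOsm/kg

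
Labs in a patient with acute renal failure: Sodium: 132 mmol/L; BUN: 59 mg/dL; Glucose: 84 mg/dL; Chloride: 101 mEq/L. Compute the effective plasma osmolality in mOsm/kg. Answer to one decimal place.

268.7 mOsm/kg

Effective osmolality excludes urea (freely permeant across cell membranes):
2·Na + glucose/18
= 2·132 + 84/18
= 264 + 4.67
= 268.67 mOsm/kg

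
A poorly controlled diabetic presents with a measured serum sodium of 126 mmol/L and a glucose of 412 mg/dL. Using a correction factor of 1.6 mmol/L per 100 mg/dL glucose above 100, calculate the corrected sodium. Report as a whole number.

Corrected Na = measured Na + 1.6 · (glucose − 100)/100
= 126 + 1.6 · (412 − 100)/100
= 126 + 5
= 131 mmol/L

131 mmol/L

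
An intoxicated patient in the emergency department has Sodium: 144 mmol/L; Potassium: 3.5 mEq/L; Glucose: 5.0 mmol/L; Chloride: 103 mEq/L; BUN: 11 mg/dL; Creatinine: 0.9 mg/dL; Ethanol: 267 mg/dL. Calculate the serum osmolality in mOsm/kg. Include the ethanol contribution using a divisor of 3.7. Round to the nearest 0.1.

369.1 mOsm/kg

Calculated osmolality = 2·Na + glucose + BUN/2.8 + ethanol/3.7
= 2·144 + 5 + 11/2.8 + 267/3.7
= 288 + 5 + 3.93 + 72.16
= 369.09 mOsm/kg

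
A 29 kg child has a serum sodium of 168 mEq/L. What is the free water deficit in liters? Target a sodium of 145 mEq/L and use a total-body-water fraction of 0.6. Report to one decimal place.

2.8 L

TBW = 0.6 · 29 = 17.4 L
Free water deficit = TBW · (Na/145 − 1)
= 17.4 · (168/145 − 1)
= 17.4 · 0.1586
= 2.76 L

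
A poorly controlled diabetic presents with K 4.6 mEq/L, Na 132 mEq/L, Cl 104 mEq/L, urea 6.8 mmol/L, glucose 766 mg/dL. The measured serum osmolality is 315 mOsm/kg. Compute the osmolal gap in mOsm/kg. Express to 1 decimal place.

Calculated osmolality = 2·Na + glucose/18 + urea
= 2·132 + 766/18 + 6.8
= 264 + 42.56 + 6.80
= 313.36 mOsm/kg ≈ 313.4 mOsm/kg
Osmolar gap = measured − calculated = 315 − 313.4 = 1.6 mOsm/kg

1.6 mOsm/kg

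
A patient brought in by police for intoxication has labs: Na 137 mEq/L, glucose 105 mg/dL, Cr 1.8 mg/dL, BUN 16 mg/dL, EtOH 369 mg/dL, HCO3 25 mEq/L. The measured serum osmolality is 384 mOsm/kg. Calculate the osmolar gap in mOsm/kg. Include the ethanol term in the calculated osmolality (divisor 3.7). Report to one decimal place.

-1.3 mOsm/kg

Calculated osmolality = 2·Na + glucose/18 + BUN/2.8 + ethanol/3.7
= 2·137 + 105/18 + 16/2.8 + 369/3.7
= 274 + 5.83 + 5.71 + 99.73
= 385.27 mOsm/kg ≈ 385.3 mOsm/kg
Osmolar gap = measured − calculated = 384 − 385.3 = -1.3 mOsm/kg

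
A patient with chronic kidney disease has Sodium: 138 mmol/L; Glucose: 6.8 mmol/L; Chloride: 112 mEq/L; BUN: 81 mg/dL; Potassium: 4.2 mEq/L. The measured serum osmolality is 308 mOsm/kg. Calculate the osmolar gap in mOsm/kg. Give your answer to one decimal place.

-3.7 mOsm/kg

Calculated osmolality = 2·Na + glucose + BUN/2.8
= 2·138 + 6.8 + 81/2.8
= 276 + 6.80 + 28.93
= 311.73 mOsm/kg ≈ 311.7 mOsm/kg
Osmolar gap = measured − calculated = 308 − 311.7 = -3.7 mOsm/kg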